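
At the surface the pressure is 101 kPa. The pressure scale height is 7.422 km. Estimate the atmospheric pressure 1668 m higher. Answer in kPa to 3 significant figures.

P ≈ 80.7 kPa

Barometric formula: P = P₀ exp(−z/H).
z/H = 1668.0/7422.0 = 0.22474; exp(−0.22474) = 0.79872.
P = 101 × 0.79872 = 80.671 kPa.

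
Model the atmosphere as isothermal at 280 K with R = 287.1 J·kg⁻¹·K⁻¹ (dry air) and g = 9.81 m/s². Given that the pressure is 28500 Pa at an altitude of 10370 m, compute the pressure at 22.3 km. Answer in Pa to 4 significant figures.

P ≈ 6646 Pa

Scale height: H = RT/g = 287.1 × 280 / 9.81 = 8194.5 m.
Between two levels, P₂ = P₁ exp(−Δz/H) with Δz = z₂ − z₁.
Δz = 22300 − 10370 = 11930 m; Δz/H = 11930/8194.5 = 1.4559.
P₂ = 28500 × exp(−1.4559) = 28500 × 0.23319 = 6645.9 Pa.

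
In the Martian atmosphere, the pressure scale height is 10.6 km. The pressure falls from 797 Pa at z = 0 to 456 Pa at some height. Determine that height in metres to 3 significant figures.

Invert the barometric formula: z = H ln(P₀/P).
P₀/P = 797/456 = 1.7478; ln(1.7478) = 0.55836.
z = 10600 × 0.55836 = 5918.6 m.

z ≈ 5920 m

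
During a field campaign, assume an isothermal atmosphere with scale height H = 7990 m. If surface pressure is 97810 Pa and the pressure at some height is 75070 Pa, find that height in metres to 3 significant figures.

z ≈ 2110 m

Invert the barometric formula: z = H ln(P₀/P).
P₀/P = 97810/75070 = 1.3029; ln(1.3029) = 0.26459.
z = 7990.0 × 0.26459 = 2114.1 m.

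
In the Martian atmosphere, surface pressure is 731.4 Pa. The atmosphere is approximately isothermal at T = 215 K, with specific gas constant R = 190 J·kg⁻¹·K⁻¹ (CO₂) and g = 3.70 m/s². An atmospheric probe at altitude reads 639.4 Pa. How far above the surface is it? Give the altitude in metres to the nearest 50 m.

Scale height: H = RT/g = 190 × 215 / 3.70 = 11041 m.
Invert the barometric formula: z = H ln(P₀/P).
P₀/P = 731.4/639.4 = 1.1439; ln(1.1439) = 0.13444.
z = 11041 × 0.13444 = 1484.4 m.

z ≈ 1500 m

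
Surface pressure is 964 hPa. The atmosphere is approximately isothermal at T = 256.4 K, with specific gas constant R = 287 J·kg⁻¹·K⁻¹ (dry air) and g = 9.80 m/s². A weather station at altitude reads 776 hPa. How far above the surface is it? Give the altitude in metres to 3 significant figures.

z ≈ 1630 m

Scale height: H = RT/g = 287 × 256.4 / 9.80 = 7508.9 m.
Invert the barometric formula: z = H ln(P₀/P).
P₀/P = 964/776 = 1.2423; ln(1.2423) = 0.21696.
z = 7508.9 × 0.21696 = 1629.1 m.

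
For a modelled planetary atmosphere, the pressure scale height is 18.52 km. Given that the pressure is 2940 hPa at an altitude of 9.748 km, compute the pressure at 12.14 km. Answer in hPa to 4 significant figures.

Between two levels, P₂ = P₁ exp(−Δz/H) with Δz = z₂ − z₁.
Δz = 12140 − 9748.0 = 2392.0 m; Δz/H = 2392.0/18520 = 0.12916.
P₂ = 2940 × exp(−0.12916) = 2940 × 0.87883 = 2583.8 hPa.

P ≈ 2584 hPa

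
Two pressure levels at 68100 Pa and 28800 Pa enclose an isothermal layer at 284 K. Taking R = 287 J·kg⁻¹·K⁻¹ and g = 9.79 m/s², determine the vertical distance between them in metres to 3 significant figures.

Δz ≈ 7170 m

Hypsometric equation: Δz = (R T̄/g) ln(P₁/P₂).
R T̄/g = 287 × 284 / 9.79 = 8325.6 m.
ln(68100/28800) = ln(2.3646) = 0.86061.
Δz = 8325.6 × 0.86061 = 7165.1 m.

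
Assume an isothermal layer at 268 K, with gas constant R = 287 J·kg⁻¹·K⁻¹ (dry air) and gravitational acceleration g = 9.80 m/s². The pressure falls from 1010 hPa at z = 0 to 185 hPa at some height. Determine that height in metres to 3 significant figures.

Scale height: H = RT/g = 287 × 268 / 9.80 = 7848.6 m.
Invert the barometric formula: z = H ln(P₀/P).
P₀/P = 1010/185 = 5.4595; ln(5.4595) = 1.6974.
z = 7848.6 × 1.6974 = 13322 m.

z ≈ 13300 m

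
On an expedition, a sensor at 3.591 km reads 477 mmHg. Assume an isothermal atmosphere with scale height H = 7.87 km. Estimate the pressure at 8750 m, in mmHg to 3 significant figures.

Between two levels, P₂ = P₁ exp(−Δz/H) with Δz = z₂ − z₁.
Δz = 8750.0 − 3591.0 = 5159.0 m; Δz/H = 5159.0/7870.0 = 0.65553.
P₂ = 477 × exp(−0.65553) = 477 × 0.51917 = 247.64 mmHg.

P ≈ 248 mmHg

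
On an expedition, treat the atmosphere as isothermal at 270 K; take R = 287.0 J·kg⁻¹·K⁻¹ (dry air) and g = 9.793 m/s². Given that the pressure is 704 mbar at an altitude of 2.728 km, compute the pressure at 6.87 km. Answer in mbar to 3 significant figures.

Scale height: H = RT/g = 287.0 × 270 / 9.793 = 7912.8 m.
Between two levels, P₂ = P₁ exp(−Δz/H) with Δz = z₂ − z₁.
Δz = 6870.0 − 2728.0 = 4142.0 m; Δz/H = 4142.0/7912.8 = 0.52346.
P₂ = 704 × exp(−0.52346) = 704 × 0.59247 = 417.10 mbar.

P ≈ 417 mbar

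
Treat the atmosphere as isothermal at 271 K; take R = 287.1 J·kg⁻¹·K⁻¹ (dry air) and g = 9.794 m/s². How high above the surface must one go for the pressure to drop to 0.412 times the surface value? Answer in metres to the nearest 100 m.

z ≈ 7000 m

Scale height: H = RT/g = 287.1 × 271 / 9.794 = 7944.1 m.
Set P/P₀ = exp(−z/H) = 0.412, so z = −H ln(0.412).
−ln(0.412) = 0.88673; z = 7944.1 × 0.88673 = 7044.3 m.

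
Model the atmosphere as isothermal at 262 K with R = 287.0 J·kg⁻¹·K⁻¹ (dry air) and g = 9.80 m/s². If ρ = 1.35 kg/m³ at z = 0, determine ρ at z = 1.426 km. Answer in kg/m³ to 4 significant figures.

ρ ≈ 1.121 kg/m³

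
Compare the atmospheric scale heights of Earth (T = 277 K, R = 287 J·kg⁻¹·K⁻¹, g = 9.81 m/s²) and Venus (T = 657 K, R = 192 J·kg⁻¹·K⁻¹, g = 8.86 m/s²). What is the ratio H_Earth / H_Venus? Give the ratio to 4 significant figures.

H_Earth/H_Venus ≈ 0.5692

H = RT/g for each body.
H_Earth = 287 × 277 / 9.81 = 8103.9 m.
H_Venus = 192 × 657 / 8.86 = 14237 m.
H_Earth/H_Venus = 8103.9/14237 = 0.56921.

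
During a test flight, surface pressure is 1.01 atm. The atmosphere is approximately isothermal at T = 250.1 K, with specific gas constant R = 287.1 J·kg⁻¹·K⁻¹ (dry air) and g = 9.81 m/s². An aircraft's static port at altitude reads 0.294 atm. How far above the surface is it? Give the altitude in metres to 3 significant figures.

Scale height: H = RT/g = 287.1 × 250.1 / 9.81 = 7319.4 m.
Invert the barometric formula: z = H ln(P₀/P).
P₀/P = 1.01/0.294 = 3.4354; ln(3.4354) = 1.2341.
z = 7319.4 × 1.2341 = 9032.9 m.

z ≈ 9030 m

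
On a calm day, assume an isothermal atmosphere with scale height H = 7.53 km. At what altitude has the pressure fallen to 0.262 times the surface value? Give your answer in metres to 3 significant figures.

z ≈ 10100 m

Set P/P₀ = exp(−z/H) = 0.262, so z = −H ln(0.262).
−ln(0.262) = 1.3394; z = 7530.0 × 1.3394 = 10086 m.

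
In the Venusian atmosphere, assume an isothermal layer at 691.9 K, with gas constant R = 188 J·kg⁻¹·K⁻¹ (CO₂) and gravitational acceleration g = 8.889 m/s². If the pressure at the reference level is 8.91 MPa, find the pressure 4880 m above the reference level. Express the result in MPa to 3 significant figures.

Scale height: H = RT/g = 188 × 691.9 / 8.889 = 14634 m.
Barometric formula: P = P₀ exp(−z/H).
z/H = 4880.0/14634 = 0.33347; exp(−0.33347) = 0.71643.
P = 8.91 × 0.71643 = 6.3834 MPa.

P ≈ 6.38 MPa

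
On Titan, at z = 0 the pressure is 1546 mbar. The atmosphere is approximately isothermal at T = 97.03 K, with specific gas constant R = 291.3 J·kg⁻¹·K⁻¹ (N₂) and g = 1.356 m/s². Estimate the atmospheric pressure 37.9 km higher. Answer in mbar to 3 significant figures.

Scale height: H = RT/g = 291.3 × 97.03 / 1.356 = 20844 m.
Barometric formula: P = P₀ exp(−z/H).
z/H = 37900/20844 = 1.8183; exp(−1.8183) = 0.16230.
P = 1546 × 0.16230 = 250.92 mbar.

P ≈ 251 mbar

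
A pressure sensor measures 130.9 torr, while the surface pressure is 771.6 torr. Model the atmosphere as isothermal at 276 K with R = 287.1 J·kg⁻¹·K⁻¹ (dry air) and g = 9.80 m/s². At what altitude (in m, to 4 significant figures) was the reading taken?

z ≈ 14340 m

Scale height: H = RT/g = 287.1 × 276 / 9.80 = 8085.7 m.
Invert the barometric formula: z = H ln(P₀/P).
P₀/P = 771.6/130.9 = 5.8946; ln(5.8946) = 1.7740.
z = 8085.7 × 1.7740 = 14344 m.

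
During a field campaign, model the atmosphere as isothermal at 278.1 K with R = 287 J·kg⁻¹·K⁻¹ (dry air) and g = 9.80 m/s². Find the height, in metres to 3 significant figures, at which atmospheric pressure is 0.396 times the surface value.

Scale height: H = RT/g = 287 × 278.1 / 9.80 = 8144.4 m.
Set P/P₀ = exp(−z/H) = 0.396, so z = −H ln(0.396).
−ln(0.396) = 0.92634; z = 8144.4 × 0.92634 = 7544.5 m.

z ≈ 7540 m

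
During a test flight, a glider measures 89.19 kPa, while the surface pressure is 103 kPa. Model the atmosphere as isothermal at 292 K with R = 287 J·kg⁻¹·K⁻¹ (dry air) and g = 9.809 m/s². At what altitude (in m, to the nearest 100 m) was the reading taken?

z ≈ 1200 m

Scale height: H = RT/g = 287 × 292 / 9.809 = 8543.6 m.
Invert the barometric formula: z = H ln(P₀/P).
P₀/P = 103/89.19 = 1.1548; ln(1.1548) = 0.14393.
z = 8543.6 × 0.14393 = 1229.7 m.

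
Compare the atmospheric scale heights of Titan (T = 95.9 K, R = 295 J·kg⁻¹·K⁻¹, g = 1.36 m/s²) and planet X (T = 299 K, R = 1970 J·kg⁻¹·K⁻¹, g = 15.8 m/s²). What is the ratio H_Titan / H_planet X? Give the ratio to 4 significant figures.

H_Titan/H_planet X ≈ 0.5580

H = RT/g for each body.
H_Titan = 295 × 95.9 / 1.36 = 20802 m.
H_planet X = 1970 × 299 / 15.8 = 37280 m.
H_Titan/H_planet X = 20802/37280 = 0.55799.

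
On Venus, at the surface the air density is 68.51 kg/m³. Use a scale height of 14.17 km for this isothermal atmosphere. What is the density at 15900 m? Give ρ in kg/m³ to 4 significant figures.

In an isothermal atmosphere, density decays like pressure: ρ = ρ₀ exp(−z/H).
z/H = 15900/14170 = 1.1221; exp(−1.1221) = 0.32560.
ρ = 68.51 × 0.32560 = 22.307 kg/m³.

ρ ≈ 22.31 kg/m³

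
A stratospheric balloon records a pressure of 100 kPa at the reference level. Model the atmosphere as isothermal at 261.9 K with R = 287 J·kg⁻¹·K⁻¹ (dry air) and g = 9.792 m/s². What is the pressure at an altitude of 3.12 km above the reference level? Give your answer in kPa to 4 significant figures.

Scale height: H = RT/g = 287 × 261.9 / 9.792 = 7676.2 m.
Barometric formula: P = P₀ exp(−z/H).
z/H = 3120.0/7676.2 = 0.40645; exp(−0.40645) = 0.66601.
P = 100 × 0.66601 = 66.601 kPa.

P ≈ 66.60 kPa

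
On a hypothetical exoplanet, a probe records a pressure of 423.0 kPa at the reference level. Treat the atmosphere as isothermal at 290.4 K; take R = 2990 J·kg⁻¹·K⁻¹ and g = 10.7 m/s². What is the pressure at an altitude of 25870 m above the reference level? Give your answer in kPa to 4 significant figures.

Scale height: H = RT/g = 2990 × 290.4 / 10.7 = 81149 m.
Barometric formula: P = P₀ exp(−z/H).
z/H = 25870/81149 = 0.31880; exp(−0.31880) = 0.72702.
P = 423.0 × 0.72702 = 307.53 kPa.

P ≈ 307.5 kPa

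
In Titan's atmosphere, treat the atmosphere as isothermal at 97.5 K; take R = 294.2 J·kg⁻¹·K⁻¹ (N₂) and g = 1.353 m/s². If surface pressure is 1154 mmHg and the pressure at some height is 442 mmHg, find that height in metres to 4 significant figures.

z ≈ 20350 m

Scale height: H = RT/g = 294.2 × 97.5 / 1.353 = 21201 m.
Invert the barometric formula: z = H ln(P₀/P).
P₀/P = 1154/442 = 2.6109; ln(2.6109) = 0.95969.
z = 21201 × 0.95969 = 20346 m.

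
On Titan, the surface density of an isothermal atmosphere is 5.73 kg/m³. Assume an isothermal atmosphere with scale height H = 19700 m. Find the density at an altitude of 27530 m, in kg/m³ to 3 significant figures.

In an isothermal atmosphere, density decays like pressure: ρ = ρ₀ exp(−z/H).
z/H = 27530/19700 = 1.3975; exp(−1.3975) = 0.24721.
ρ = 5.73 × 0.24721 = 1.4165 kg/m³.

ρ ≈ 1.42 kg/m³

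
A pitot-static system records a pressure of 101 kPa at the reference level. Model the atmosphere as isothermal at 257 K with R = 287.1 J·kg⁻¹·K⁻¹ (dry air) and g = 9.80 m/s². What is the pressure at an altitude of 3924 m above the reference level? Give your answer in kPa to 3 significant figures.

P ≈ 60.0 kPa

Scale height: H = RT/g = 287.1 × 257 / 9.80 = 7529.1 m.
Barometric formula: P = P₀ exp(−z/H).
z/H = 3924.0/7529.1 = 0.52118; exp(−0.52118) = 0.59382.
P = 101 × 0.59382 = 59.976 kPa.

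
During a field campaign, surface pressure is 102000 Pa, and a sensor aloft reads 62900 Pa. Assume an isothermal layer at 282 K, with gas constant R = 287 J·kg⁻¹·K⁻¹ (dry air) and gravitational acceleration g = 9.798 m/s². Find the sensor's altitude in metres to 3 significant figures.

z ≈ 3990 m

Scale height: H = RT/g = 287 × 282 / 9.798 = 8260.3 m.
Invert the barometric formula: z = H ln(P₀/P).
P₀/P = 102000/62900 = 1.6216; ln(1.6216) = 0.48341.
z = 8260.3 × 0.48341 = 3993.1 m.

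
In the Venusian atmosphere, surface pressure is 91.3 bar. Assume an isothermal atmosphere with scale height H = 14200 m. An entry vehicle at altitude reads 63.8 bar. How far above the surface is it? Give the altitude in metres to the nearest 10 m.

z ≈ 5090 m

Invert the barometric formula: z = H ln(P₀/P).
P₀/P = 91.3/63.8 = 1.4310; ln(1.4310) = 0.35837.
z = 14200 × 0.35837 = 5088.9 m.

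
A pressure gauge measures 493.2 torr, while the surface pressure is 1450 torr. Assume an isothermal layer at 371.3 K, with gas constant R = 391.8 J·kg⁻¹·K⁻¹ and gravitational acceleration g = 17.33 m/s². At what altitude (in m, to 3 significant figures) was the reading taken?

z ≈ 9050 m

Scale height: H = RT/g = 391.8 × 371.3 / 17.33 = 8394.4 m.
Invert the barometric formula: z = H ln(P₀/P).
P₀/P = 1450/493.2 = 2.9400; ln(2.9400) = 1.0784.
z = 8394.4 × 1.0784 = 9052.5 m.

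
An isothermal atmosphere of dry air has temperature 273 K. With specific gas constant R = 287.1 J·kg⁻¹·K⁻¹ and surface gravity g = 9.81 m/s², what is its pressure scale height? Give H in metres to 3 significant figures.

H ≈ 7990 m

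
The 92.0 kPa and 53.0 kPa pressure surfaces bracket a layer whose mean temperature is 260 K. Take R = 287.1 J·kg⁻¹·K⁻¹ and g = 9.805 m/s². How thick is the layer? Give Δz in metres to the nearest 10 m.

Δz ≈ 4200 m

Hypsometric equation: Δz = (R T̄/g) ln(P₁/P₂).
R T̄/g = 287.1 × 260 / 9.805 = 7613.1 m.
ln(92.0/53.0) = ln(1.7358) = 0.55147.
Δz = 7613.1 × 0.55147 = 4198.4 m.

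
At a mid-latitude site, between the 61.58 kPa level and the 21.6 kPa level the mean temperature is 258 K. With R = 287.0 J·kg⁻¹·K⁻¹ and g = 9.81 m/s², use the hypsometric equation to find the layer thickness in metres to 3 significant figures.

Δz ≈ 7910 m

Hypsometric equation: Δz = (R T̄/g) ln(P₁/P₂).
R T̄/g = 287.0 × 258 / 9.81 = 7548.0 m.
ln(61.58/21.6) = ln(2.8509) = 1.0476.
Δz = 7548.0 × 1.0476 = 7907.3 m.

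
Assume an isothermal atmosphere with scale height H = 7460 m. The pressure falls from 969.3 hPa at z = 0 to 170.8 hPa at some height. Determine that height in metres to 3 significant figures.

Invert the barometric formula: z = H ln(P₀/P).
P₀/P = 969.3/170.8 = 5.6751; ln(5.6751) = 1.7361.
z = 7460.0 × 1.7361 = 12951 m.

z ≈ 13000 m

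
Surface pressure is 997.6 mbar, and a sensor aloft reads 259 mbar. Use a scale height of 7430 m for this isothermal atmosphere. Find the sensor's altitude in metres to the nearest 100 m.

Invert the barometric formula: z = H ln(P₀/P).
P₀/P = 997.6/259 = 3.8517; ln(3.8517) = 1.3485.
z = 7430.0 × 1.3485 = 10019 m.

z ≈ 10000 m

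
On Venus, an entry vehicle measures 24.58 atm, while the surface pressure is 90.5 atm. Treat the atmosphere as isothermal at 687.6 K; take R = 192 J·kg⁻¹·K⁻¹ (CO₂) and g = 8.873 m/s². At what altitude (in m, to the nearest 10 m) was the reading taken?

z ≈ 19390 m

Scale height: H = RT/g = 192 × 687.6 / 8.873 = 14879 m.
Invert the barometric formula: z = H ln(P₀/P).
P₀/P = 90.5/24.58 = 3.6819; ln(3.6819) = 1.3034.
z = 14879 × 1.3034 = 19393 m.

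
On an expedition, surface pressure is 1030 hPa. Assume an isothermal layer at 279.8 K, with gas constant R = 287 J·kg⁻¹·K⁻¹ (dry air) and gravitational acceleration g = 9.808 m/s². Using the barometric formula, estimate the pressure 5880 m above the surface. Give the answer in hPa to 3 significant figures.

P ≈ 502 hPa

Scale height: H = RT/g = 287 × 279.8 / 9.808 = 8187.5 m.
Barometric formula: P = P₀ exp(−z/H).
z/H = 5880.0/8187.5 = 0.71817; exp(−0.71817) = 0.48764.
P = 1030 × 0.48764 = 502.27 hPa.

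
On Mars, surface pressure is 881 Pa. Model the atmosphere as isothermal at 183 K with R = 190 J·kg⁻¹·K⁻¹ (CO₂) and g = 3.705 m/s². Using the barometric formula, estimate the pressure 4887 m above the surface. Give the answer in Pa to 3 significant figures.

P ≈ 523 Pa

Scale height: H = RT/g = 190 × 183 / 3.705 = 9384.6 m.
Barometric formula: P = P₀ exp(−z/H).
z/H = 4887.0/9384.6 = 0.52075; exp(−0.52075) = 0.59407.
P = 881 × 0.59407 = 523.38 Pa.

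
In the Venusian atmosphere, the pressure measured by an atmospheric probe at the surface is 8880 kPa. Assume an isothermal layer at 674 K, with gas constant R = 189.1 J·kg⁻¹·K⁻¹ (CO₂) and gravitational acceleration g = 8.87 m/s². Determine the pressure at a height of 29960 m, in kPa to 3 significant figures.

Scale height: H = RT/g = 189.1 × 674 / 8.87 = 14369 m.
Barometric formula: P = P₀ exp(−z/H).
z/H = 29960/14369 = 2.0850; exp(−2.0850) = 0.12431.
P = 8880 × 0.12431 = 1103.9 kPa.

P ≈ 1100 kPa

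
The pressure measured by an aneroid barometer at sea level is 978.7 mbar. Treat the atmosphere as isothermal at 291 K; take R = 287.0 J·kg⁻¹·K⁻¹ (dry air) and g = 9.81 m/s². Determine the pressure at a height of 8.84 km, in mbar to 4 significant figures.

Scale height: H = RT/g = 287.0 × 291 / 9.81 = 8513.5 m.
Barometric formula: P = P₀ exp(−z/H).
z/H = 8840.0/8513.5 = 1.0384; exp(−1.0384) = 0.35402.
P = 978.7 × 0.35402 = 346.48 mbar.

P ≈ 346.5 mbar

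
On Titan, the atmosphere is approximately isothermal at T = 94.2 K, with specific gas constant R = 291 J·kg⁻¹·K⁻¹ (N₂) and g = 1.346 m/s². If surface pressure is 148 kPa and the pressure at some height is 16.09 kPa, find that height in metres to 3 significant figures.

Scale height: H = RT/g = 291 × 94.2 / 1.346 = 20366 m.
Invert the barometric formula: z = H ln(P₀/P).
P₀/P = 148/16.09 = 9.1983; ln(9.1983) = 2.2190.
z = 20366 × 2.2190 = 45192 m.

z ≈ 45200 m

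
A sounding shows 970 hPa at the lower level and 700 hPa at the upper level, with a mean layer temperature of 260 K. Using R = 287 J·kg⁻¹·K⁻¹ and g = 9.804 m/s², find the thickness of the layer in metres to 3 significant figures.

Δz ≈ 2480 m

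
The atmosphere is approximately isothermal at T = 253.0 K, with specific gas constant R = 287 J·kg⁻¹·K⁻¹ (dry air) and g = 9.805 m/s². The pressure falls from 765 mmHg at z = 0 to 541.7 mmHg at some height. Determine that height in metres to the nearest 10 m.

z ≈ 2560 m

Scale height: H = RT/g = 287 × 253.0 / 9.805 = 7405.5 m.
Invert the barometric formula: z = H ln(P₀/P).
P₀/P = 765/541.7 = 1.4122; ln(1.4122) = 0.34515.
z = 7405.5 × 0.34515 = 2556.0 m.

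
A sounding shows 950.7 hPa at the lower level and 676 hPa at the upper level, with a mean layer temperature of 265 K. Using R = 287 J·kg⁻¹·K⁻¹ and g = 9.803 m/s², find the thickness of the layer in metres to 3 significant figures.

Hypsometric equation: Δz = (R T̄/g) ln(P₁/P₂).
R T̄/g = 287 × 265 / 9.803 = 7758.3 m.
ln(950.7/676) = ln(1.4064) = 0.34103.
Δz = 7758.3 × 0.34103 = 2645.8 m.

Δz ≈ 2650 m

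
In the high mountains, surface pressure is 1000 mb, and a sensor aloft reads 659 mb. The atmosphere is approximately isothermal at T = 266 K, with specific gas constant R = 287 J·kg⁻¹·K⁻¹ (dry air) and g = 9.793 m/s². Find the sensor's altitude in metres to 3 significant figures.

Scale height: H = RT/g = 287 × 266 / 9.793 = 7795.6 m.
Invert the barometric formula: z = H ln(P₀/P).
P₀/P = 1000/659 = 1.5175; ln(1.5175) = 0.41706.
z = 7795.6 × 0.41706 = 3251.2 m.

z ≈ 3250 m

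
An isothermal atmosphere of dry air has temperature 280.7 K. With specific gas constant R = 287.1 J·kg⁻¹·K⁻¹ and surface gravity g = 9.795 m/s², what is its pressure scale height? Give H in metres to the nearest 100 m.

The scale height of an isothermal atmosphere is H = RT/g.
H = 287.1 × 280.7 / 9.795 = 80589/9.795 = 8227.6 m.

H ≈ 8200 m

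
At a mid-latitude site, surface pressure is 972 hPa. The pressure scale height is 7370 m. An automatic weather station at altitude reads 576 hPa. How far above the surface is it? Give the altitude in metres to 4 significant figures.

z ≈ 3856 m

Invert the barometric formula: z = H ln(P₀/P).
P₀/P = 972/576 = 1.6875; ln(1.6875) = 0.52325.
z = 7370.0 × 0.52325 = 3856.4 m.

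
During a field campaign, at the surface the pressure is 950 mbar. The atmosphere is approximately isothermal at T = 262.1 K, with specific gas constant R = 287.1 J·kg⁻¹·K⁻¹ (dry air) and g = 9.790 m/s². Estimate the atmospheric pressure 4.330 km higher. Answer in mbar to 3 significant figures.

Scale height: H = RT/g = 287.1 × 262.1 / 9.790 = 7686.3 m.
Barometric formula: P = P₀ exp(−z/H).
z/H = 4330.0/7686.3 = 0.56334; exp(−0.56334) = 0.56930.
P = 950 × 0.56930 = 540.84 mbar.

P ≈ 541 mbar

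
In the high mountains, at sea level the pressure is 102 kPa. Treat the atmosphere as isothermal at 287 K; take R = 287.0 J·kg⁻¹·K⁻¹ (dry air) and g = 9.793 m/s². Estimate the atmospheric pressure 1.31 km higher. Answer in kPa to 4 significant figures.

Scale height: H = RT/g = 287.0 × 287 / 9.793 = 8411.0 m.
Barometric formula: P = P₀ exp(−z/H).
z/H = 1310.0/8411.0 = 0.15575; exp(−0.15575) = 0.85577.
P = 102 × 0.85577 = 87.289 kPa.

P ≈ 87.29 kPa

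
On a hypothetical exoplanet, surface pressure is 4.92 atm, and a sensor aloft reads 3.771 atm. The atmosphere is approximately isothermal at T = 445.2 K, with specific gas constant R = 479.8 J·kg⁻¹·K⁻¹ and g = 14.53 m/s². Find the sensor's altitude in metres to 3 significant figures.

Scale height: H = RT/g = 479.8 × 445.2 / 14.53 = 14701 m.
Invert the barometric formula: z = H ln(P₀/P).
P₀/P = 4.92/3.771 = 1.3047; ln(1.3047) = 0.26597.
z = 14701 × 0.26597 = 3910.0 m.

z ≈ 3910 m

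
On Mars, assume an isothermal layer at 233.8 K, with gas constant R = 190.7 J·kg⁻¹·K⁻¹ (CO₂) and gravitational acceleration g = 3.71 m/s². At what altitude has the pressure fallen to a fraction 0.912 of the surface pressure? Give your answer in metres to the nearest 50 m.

z ≈ 1100 m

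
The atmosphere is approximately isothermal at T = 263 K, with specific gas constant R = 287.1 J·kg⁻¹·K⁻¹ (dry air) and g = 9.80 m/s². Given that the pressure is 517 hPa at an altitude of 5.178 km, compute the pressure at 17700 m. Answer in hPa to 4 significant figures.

P ≈ 101.8 hPa

Scale height: H = RT/g = 287.1 × 263 / 9.80 = 7704.8 m.
Between two levels, P₂ = P₁ exp(−Δz/H) with Δz = z₂ − z₁.
Δz = 17700 − 5178.0 = 12522 m; Δz/H = 12522/7704.8 = 1.6252.
P₂ = 517 × exp(−1.6252) = 517 × 0.19687 = 101.78 hPa.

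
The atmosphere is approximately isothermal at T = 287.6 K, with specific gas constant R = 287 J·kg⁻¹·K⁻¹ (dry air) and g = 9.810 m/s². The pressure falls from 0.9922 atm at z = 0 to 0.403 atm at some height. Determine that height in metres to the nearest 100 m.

Scale height: H = RT/g = 287 × 287.6 / 9.810 = 8414.0 m.
Invert the barometric formula: z = H ln(P₀/P).
P₀/P = 0.9922/0.403 = 2.4620; ln(2.4620) = 0.90097.
z = 8414.0 × 0.90097 = 7580.8 m.

z ≈ 7600 m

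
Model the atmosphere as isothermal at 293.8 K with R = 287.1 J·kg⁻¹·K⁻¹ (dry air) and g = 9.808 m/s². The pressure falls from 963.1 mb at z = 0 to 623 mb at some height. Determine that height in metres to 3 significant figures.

z ≈ 3750 m

Scale height: H = RT/g = 287.1 × 293.8 / 9.808 = 8600.1 m.
Invert the barometric formula: z = H ln(P₀/P).
P₀/P = 963.1/623 = 1.5459; ln(1.5459) = 0.43561.
z = 8600.1 × 0.43561 = 3746.3 m.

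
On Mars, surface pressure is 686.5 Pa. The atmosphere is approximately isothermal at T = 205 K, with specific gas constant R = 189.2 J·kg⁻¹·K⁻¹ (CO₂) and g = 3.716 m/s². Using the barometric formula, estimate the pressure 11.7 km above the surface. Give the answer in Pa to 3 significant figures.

P ≈ 224 Pa

Scale height: H = RT/g = 189.2 × 205 / 3.716 = 10438 m.
Barometric formula: P = P₀ exp(−z/H).
z/H = 11700/10438 = 1.1209; exp(−1.1209) = 0.32599.
P = 686.5 × 0.32599 = 223.79 Pa.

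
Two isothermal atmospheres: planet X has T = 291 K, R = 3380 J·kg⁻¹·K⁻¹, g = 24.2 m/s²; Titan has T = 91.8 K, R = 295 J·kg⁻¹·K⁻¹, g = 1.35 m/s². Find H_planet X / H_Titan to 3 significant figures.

H_planet X/H_Titan ≈ 2.03

H = RT/g for each body.
H_planet X = 3380 × 291 / 24.2 = 40644 m.
H_Titan = 295 × 91.8 / 1.35 = 20060 m.
H_planet X/H_Titan = 40644/20060 = 2.0261.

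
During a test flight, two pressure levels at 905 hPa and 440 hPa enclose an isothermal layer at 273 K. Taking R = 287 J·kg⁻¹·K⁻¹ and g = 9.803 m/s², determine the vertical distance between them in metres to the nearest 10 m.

Hypsometric equation: Δz = (R T̄/g) ln(P₁/P₂).
R T̄/g = 287 × 273 / 9.803 = 7992.6 m.
ln(905/440) = ln(2.0568) = 0.72115.
Δz = 7992.6 × 0.72115 = 5763.9 m.

Δz ≈ 5760 m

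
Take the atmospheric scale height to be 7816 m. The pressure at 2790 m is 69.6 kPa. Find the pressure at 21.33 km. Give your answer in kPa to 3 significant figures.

P ≈ 6.49 kPa

Between two levels, P₂ = P₁ exp(−Δz/H) with Δz = z₂ − z₁.
Δz = 21330 − 2790.0 = 18540 m; Δz/H = 18540/7816.0 = 2.3721.
P₂ = 69.6 × exp(−2.3721) = 69.6 × 0.093285 = 6.4926 kPa.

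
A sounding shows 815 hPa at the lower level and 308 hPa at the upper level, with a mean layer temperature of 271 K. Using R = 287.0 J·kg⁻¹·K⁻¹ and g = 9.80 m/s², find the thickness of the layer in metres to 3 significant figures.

Δz ≈ 7720 m

Hypsometric equation: Δz = (R T̄/g) ln(P₁/P₂).
R T̄/g = 287.0 × 271 / 9.80 = 7936.4 m.
ln(815/308) = ln(2.6461) = 0.97309.
Δz = 7936.4 × 0.97309 = 7722.8 m.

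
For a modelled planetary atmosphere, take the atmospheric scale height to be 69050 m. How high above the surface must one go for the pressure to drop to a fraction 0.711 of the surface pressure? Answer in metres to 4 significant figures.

z ≈ 23550 m

Set P/P₀ = exp(−z/H) = 0.711, so z = −H ln(0.711).
−ln(0.711) = 0.34108; z = 69050 × 0.34108 = 23552 m.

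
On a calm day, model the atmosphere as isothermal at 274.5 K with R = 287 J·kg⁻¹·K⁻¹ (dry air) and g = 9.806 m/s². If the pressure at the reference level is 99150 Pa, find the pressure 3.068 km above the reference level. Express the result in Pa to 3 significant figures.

P ≈ 67700 Pa

Scale height: H = RT/g = 287 × 274.5 / 9.806 = 8034.0 m.
Barometric formula: P = P₀ exp(−z/H).
z/H = 3068.0/8034.0 = 0.38188; exp(−0.38188) = 0.68258.
P = 99150 × 0.68258 = 67678 Pa.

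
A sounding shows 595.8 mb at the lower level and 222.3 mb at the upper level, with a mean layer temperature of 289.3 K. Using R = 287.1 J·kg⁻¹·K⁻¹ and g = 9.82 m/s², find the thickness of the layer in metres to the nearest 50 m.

Hypsometric equation: Δz = (R T̄/g) ln(P₁/P₂).
R T̄/g = 287.1 × 289.3 / 9.82 = 8458.0 m.
ln(595.8/222.3) = ln(2.6802) = 0.98589.
Δz = 8458.0 × 0.98589 = 8338.7 m.

Δz ≈ 8350 m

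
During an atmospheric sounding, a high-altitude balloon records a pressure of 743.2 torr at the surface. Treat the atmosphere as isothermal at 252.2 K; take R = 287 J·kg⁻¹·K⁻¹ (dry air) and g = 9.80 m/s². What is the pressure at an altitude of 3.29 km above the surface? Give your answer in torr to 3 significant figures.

Scale height: H = RT/g = 287 × 252.2 / 9.80 = 7385.9 m.
Barometric formula: P = P₀ exp(−z/H).
z/H = 3290.0/7385.9 = 0.44544; exp(−0.44544) = 0.64054.
P = 743.2 × 0.64054 = 476.05 torr.

P ≈ 476 torr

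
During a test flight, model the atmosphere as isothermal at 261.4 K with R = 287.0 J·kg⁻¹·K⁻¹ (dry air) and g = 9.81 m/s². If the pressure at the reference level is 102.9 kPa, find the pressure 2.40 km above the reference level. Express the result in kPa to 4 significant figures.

P ≈ 75.18 kPa

Scale height: H = RT/g = 287.0 × 261.4 / 9.81 = 7647.5 m.
Barometric formula: P = P₀ exp(−z/H).
z/H = 2400.0/7647.5 = 0.31383; exp(−0.31383) = 0.73064.
P = 102.9 × 0.73064 = 75.183 kPa.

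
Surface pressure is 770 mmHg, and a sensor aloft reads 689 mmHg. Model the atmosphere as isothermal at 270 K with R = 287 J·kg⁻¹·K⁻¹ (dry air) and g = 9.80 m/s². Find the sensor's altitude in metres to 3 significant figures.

Scale height: H = RT/g = 287 × 270 / 9.80 = 7907.1 m.
Invert the barometric formula: z = H ln(P₀/P).
P₀/P = 770/689 = 1.1176; ln(1.1176) = 0.11118.
z = 7907.1 × 0.11118 = 879.11 m.

z ≈ 879 m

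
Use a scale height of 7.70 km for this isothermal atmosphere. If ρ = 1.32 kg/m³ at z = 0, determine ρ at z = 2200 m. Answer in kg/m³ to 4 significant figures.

In an isothermal atmosphere, density decays like pressure: ρ = ρ₀ exp(−z/H).
z/H = 2200.0/7700.0 = 0.28571; exp(−0.28571) = 0.75148.
ρ = 1.32 × 0.75148 = 0.99195 kg/m³.

ρ ≈ 0.9920 kg/m³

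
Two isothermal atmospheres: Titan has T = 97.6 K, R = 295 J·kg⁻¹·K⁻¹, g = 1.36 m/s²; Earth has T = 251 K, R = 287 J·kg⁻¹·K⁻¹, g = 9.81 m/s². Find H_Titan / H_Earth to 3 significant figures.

H_Titan/H_Earth ≈ 2.88

H = RT/g for each body.
H_Titan = 295 × 97.6 / 1.36 = 21171 m.
H_Earth = 287 × 251 / 9.81 = 7343.2 m.
H_Titan/H_Earth = 21171/7343.2 = 2.8831.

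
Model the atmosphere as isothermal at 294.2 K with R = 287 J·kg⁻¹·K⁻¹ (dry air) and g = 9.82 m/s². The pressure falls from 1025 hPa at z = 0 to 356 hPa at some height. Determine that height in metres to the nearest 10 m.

Scale height: H = RT/g = 287 × 294.2 / 9.82 = 8598.3 m.
Invert the barometric formula: z = H ln(P₀/P).
P₀/P = 1025/356 = 2.8792; ln(2.8792) = 1.0575.
z = 8598.3 × 1.0575 = 9092.7 m.

z ≈ 9090 m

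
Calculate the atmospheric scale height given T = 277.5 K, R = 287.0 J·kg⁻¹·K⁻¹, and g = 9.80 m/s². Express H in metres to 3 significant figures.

H ≈ 8130 m

The scale height of an isothermal atmosphere is H = RT/g.
H = 287.0 × 277.5 / 9.80 = 79642/9.80 = 8126.7 m.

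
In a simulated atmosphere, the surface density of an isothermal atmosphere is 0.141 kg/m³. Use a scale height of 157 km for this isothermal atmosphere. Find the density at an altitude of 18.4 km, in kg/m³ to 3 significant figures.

ρ ≈ 0.125 kg/m³

In an isothermal atmosphere, density decays like pressure: ρ = ρ₀ exp(−z/H).
z/H = 18400/157000 = 0.11720; exp(−0.11720) = 0.88941.
ρ = 0.141 × 0.88941 = 0.12541 kg/m³.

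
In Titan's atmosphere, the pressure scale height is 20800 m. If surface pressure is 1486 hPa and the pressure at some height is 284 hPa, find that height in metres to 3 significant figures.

Invert the barometric formula: z = H ln(P₀/P).
P₀/P = 1486/284 = 5.2324; ln(5.2324) = 1.6549.
z = 20800 × 1.6549 = 34422 m.

z ≈ 34400 m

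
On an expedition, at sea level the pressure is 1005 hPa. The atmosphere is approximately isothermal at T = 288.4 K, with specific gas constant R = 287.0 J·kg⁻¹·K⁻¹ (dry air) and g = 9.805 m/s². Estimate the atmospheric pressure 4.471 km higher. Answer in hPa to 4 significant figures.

Scale height: H = RT/g = 287.0 × 288.4 / 9.805 = 8441.7 m.
Barometric formula: P = P₀ exp(−z/H).
z/H = 4471.0/8441.7 = 0.52963; exp(−0.52963) = 0.58882.
P = 1005 × 0.58882 = 591.76 hPa.

P ≈ 591.8 hPa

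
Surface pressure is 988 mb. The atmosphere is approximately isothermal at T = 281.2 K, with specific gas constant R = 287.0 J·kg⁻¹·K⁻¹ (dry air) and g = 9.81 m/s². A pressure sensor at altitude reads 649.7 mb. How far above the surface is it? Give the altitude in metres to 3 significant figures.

z ≈ 3450 m

Scale height: H = RT/g = 287.0 × 281.2 / 9.81 = 8226.7 m.
Invert the barometric formula: z = H ln(P₀/P).
P₀/P = 988/649.7 = 1.5207; ln(1.5207) = 0.41917.
z = 8226.7 × 0.41917 = 3448.4 m.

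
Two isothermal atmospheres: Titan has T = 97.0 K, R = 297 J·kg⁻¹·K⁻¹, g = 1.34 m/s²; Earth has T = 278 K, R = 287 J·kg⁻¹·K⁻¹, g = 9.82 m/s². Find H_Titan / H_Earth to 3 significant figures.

H = RT/g for each body.
H_Titan = 297 × 97.0 / 1.34 = 21499 m.
H_Earth = 287 × 278 / 9.82 = 8124.8 m.
H_Titan/H_Earth = 21499/8124.8 = 2.6461.

H_Titan/H_Earth ≈ 2.65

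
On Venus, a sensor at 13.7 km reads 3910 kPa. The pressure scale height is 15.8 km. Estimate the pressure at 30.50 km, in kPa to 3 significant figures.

P ≈ 1350 kPa

Between two levels, P₂ = P₁ exp(−Δz/H) with Δz = z₂ − z₁.
Δz = 30500 − 13700 = 16800 m; Δz/H = 16800/15800 = 1.0633.
P₂ = 3910 × exp(−1.0633) = 3910 × 0.34531 = 1350.2 kPa.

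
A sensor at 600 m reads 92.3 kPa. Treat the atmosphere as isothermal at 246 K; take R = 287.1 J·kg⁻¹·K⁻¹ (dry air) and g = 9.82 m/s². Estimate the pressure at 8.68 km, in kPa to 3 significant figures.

Scale height: H = RT/g = 287.1 × 246 / 9.82 = 7192.1 m.
Between two levels, P₂ = P₁ exp(−Δz/H) with Δz = z₂ − z₁.
Δz = 8680.0 − 600.00 = 8080.0 m; Δz/H = 8080.0/7192.1 = 1.1235.
P₂ = 92.3 × exp(−1.1235) = 92.3 × 0.32514 = 30.010 kPa.

P ≈ 30.0 kPa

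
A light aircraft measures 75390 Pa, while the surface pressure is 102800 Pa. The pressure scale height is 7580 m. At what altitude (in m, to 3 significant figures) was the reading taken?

Invert the barometric formula: z = H ln(P₀/P).
P₀/P = 102800/75390 = 1.3636; ln(1.3636) = 0.31013.
z = 7580.0 × 0.31013 = 2350.8 m.

z ≈ 2350 m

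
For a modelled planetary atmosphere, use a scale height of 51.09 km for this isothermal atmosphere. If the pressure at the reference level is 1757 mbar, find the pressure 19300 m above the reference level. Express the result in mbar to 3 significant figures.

Barometric formula: P = P₀ exp(−z/H).
z/H = 19300/51090 = 0.37776; exp(−0.37776) = 0.68539.
P = 1757 × 0.68539 = 1204.2 mbar.

P ≈ 1200 mbar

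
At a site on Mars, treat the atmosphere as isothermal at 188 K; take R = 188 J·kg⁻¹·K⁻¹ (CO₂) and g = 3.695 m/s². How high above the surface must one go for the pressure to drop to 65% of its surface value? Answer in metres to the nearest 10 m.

z ≈ 4120 m

Scale height: H = RT/g = 188 × 188 / 3.695 = 9565.4 m.
Set P/P₀ = exp(−z/H) = 0.65, so z = −H ln(0.65).
−ln(0.65) = 0.43078; z = 9565.4 × 0.43078 = 4120.6 m.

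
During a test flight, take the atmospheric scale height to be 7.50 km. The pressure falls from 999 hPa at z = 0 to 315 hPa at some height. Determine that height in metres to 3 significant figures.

z ≈ 8660 m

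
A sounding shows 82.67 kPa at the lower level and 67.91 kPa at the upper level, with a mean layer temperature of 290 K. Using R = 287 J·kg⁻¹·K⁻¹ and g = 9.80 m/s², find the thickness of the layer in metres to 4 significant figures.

Δz ≈ 1670 m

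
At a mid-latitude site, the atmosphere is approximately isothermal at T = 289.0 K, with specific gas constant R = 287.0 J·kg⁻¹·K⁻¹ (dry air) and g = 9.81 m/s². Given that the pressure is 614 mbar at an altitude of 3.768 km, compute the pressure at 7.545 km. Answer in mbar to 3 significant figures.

Scale height: H = RT/g = 287.0 × 289.0 / 9.81 = 8454.9 m.
Between two levels, P₂ = P₁ exp(−Δz/H) with Δz = z₂ − z₁.
Δz = 7545.0 − 3768.0 = 3777.0 m; Δz/H = 3777.0/8454.9 = 0.44672.
P₂ = 614 × exp(−0.44672) = 614 × 0.63972 = 392.79 mbar.

P ≈ 393 mbar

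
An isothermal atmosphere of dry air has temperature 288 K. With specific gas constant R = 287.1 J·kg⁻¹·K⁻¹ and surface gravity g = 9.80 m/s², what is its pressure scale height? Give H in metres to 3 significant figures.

The scale height of an isothermal atmosphere is H = RT/g.
H = 287.1 × 288 / 9.80 = 82685/9.80 = 8437.2 m.

H ≈ 8440 m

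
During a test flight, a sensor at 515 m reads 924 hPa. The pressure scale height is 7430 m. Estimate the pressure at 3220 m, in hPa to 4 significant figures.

Between two levels, P₂ = P₁ exp(−Δz/H) with Δz = z₂ − z₁.
Δz = 3220.0 − 515.00 = 2705.0 m; Δz/H = 2705.0/7430.0 = 0.36406.
P₂ = 924 × exp(−0.36406) = 924 × 0.69485 = 642.04 hPa.

P ≈ 642.0 hPa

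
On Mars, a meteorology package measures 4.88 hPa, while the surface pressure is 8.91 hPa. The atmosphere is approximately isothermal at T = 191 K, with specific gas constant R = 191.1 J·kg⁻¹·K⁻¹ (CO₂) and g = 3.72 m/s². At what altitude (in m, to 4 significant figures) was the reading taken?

Scale height: H = RT/g = 191.1 × 191 / 3.72 = 9811.9 m.
Invert the barometric formula: z = H ln(P₀/P).
P₀/P = 8.91/4.88 = 1.8258; ln(1.8258) = 0.60202.
z = 9811.9 × 0.60202 = 5907.0 m.

z ≈ 5907 m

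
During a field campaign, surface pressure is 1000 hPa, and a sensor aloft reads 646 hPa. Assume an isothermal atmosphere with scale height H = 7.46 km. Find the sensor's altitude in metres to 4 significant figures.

z ≈ 3260 m

Invert the barometric formula: z = H ln(P₀/P).
P₀/P = 1000/646 = 1.5480; ln(1.5480) = 0.43696.
z = 7460.0 × 0.43696 = 3259.7 m.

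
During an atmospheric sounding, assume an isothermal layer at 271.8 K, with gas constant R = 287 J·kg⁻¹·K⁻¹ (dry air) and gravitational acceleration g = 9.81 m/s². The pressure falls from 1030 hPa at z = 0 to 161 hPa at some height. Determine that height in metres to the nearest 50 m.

z ≈ 14750 m

Scale height: H = RT/g = 287 × 271.8 / 9.81 = 7951.7 m.
Invert the barometric formula: z = H ln(P₀/P).
P₀/P = 1030/161 = 6.3975; ln(6.3975) = 1.8559.
z = 7951.7 × 1.8559 = 14758 m.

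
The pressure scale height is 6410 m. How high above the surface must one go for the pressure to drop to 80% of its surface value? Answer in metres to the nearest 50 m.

z ≈ 1450 m

Set P/P₀ = exp(−z/H) = 0.8, so z = −H ln(0.8).
−ln(0.8) = 0.22314; z = 6410.0 × 0.22314 = 1430.3 m.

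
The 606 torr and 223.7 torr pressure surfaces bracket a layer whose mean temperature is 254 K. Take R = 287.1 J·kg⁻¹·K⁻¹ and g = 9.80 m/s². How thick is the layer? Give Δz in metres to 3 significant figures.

Hypsometric equation: Δz = (R T̄/g) ln(P₁/P₂).
R T̄/g = 287.1 × 254 / 9.80 = 7441.2 m.
ln(606/223.7) = ln(2.7090) = 0.99658.
Δz = 7441.2 × 0.99658 = 7415.8 m.

Δz ≈ 7420 m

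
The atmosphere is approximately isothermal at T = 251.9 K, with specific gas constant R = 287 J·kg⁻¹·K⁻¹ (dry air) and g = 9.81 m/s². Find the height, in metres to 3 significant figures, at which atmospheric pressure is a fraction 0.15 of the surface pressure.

z ≈ 14000 m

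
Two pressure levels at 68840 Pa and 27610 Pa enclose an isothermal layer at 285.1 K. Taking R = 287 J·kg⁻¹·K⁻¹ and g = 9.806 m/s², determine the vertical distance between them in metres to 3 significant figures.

Hypsometric equation: Δz = (R T̄/g) ln(P₁/P₂).
R T̄/g = 287 × 285.1 / 9.806 = 8344.2 m.
ln(68840/27610) = ln(2.4933) = 0.91361.
Δz = 8344.2 × 0.91361 = 7623.3 m.

Δz ≈ 7620 m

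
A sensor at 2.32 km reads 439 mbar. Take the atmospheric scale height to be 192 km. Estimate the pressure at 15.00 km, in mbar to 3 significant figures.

Between two levels, P₂ = P₁ exp(−Δz/H) with Δz = z₂ − z₁.
Δz = 15000 − 2320.0 = 12680 m; Δz/H = 12680/192000 = 0.066042.
P₂ = 439 × exp(−0.066042) = 439 × 0.93609 = 410.94 mbar.

P ≈ 411 mbar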